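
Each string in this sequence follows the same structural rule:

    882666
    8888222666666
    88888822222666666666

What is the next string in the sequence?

The n-th term is 2n 8's then 2n-1 2's then 3n 6's (n = 1, 2, …).
For the next term, n = 4, so the run lengths are 8, 7, 12.

888888882222222666666666666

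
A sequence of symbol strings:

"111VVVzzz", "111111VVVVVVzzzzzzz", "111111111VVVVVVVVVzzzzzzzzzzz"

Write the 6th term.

111111111111111111VVVVVVVVVVVVVVVVVVzzzzzzzzzzzzzzzzzzzzzzz

The n-th term is 3n 1's then 3n V's then 4n-1 z's (n = 1, 2, …).
For term 6, n = 6, so the run lengths are 18, 18, 23.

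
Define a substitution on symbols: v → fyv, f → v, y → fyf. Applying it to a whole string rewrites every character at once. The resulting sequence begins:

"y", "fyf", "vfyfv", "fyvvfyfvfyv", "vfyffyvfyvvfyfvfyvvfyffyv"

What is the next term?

Replace each of the 25 characters of vfyffyvfyvvfyfvfyvvfyffyv in place — fyv v fyf v v fyf fyv v fyf fyv fyv v fyf v fyv v fyf fyv fyv v fyf v v fyf fyv — and concatenate.

fyvvfyfvvfyffyvvfyffyvfyvvfyfvfyvvfyffyvfyvvfyfvvfyffyv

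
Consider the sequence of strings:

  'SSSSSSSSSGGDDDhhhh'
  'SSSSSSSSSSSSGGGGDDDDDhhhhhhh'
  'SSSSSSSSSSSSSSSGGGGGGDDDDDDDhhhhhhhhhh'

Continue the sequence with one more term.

SSSSSSSSSSSSSSSSSSGGGGGGGGDDDDDDDDDhhhhhhhhhhhhh

Reading off run lengths: S runs 9, 12, 15; G runs 2, 4, 6; D runs 3, 5, 7; h runs 4, 7, 10 — each is linear in n, where the shown terms are n = 2, 3, 4.
For the next term, n = 5, so the run lengths are 18, 8, 9, 13.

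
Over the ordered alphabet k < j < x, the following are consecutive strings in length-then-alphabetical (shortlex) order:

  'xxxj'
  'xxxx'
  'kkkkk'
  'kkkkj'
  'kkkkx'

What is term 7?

kkkjj

Stepping forward 2 times from kkkkx: kkkkx → kkkjk, then the target.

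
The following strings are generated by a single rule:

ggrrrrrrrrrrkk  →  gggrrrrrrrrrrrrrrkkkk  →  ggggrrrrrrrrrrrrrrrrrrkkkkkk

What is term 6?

Reading off run lengths: g runs 2, 3, 4; r runs 10, 14, 18; k runs 2, 4, 6 — each is linear in n, where the shown terms are n = 2, 3, 4.
At n = 7 the blocks have lengths 7, 30, 12.

gggggggrrrrrrrrrrrrrrrrrrrrrrrrrrrrrrkkkkkkkkkkkk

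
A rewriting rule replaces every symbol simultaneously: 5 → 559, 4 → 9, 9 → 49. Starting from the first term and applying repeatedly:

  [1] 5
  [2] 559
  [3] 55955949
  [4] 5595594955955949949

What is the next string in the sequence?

φ(5595594955955949949) expands symbol-by-symbol to 559 559 49 559 559 49 9 49 559 559 49 559 559 49 9 49 49 9 49; joining the 19 pieces gives the next term.

5595594955955949949559559495595594994949949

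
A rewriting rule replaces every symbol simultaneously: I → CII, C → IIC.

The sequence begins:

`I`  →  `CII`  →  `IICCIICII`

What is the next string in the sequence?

Expanding IICCIICII: I→CII, I→CII, C→IIC, C→IIC, I→CII, I→CII, C→IIC, I→CII, I→CII. Concatenated: CII CII IIC IIC CII CII IIC CII CII.

CIICIIIICIICCIICIIIICCIICII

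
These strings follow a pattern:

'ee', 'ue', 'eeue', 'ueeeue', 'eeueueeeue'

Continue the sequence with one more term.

ueeeueeeueueeeue

This is a Fibonacci-style word recurrence s(k) = s(k−2)·s(k−1): e.g. ee·ue = eeue.
The next term joins ueeeue and eeueueeeue.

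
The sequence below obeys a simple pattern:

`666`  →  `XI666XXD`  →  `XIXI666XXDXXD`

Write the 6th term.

XIXIXIXIXI666XXDXXDXXDXXDXXD

s(k+1) = XI·s(k)·XXD, so each term gains XI as a prefix and XXD as a suffix.
From XIXI666XXDXXD, 3 further steps: XIXI666XXDXXD → XIXIXI666XXDXXDXXD → XIXIXIXI666XXDXXDXXDXXD → (answer).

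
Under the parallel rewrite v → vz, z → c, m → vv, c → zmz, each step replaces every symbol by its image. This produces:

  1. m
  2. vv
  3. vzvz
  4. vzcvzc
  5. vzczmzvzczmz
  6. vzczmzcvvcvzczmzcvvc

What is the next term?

φ(vzczmzcvvcvzczmzcvvc) expands symbol-by-symbol to vz c zmz c vv c zmz vz vz zmz vz c zmz c vv c zmz vz vz zmz; joining the 20 pieces gives the next term.

vzczmzcvvczmzvzvzzmzvzczmzcvvczmzvzvzzmz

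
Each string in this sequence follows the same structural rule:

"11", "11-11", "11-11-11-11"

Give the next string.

11-11-11-11-11-11-11-11

Each string is two copies of the previous one joined by '-'.
So the next term is two copies of 11-11-11-11 with '-' between the halves.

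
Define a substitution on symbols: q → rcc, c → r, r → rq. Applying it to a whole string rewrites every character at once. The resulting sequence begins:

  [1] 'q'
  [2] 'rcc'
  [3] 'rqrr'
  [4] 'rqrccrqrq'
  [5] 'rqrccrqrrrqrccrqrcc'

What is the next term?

rqrccrqrrrqrccrqrqrqrccrqrrrqrccrqrr

φ(rqrccrqrrrqrccrqrcc) expands symbol-by-symbol to rq rcc rq r r rq rcc rq rq rq rcc rq r r rq rcc rq r r; joining the 19 pieces gives the next term.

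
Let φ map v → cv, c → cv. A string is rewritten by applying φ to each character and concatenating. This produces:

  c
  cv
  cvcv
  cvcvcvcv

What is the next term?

Rewriting each symbol of cvcvcvcv: c→cv, v→cv, c→cv, v→cv, c→cv, v→cv, c→cv, v→cv, which concatenates to cv cv cv cv cv cv cv cv.

cvcvcvcvcvcvcvcv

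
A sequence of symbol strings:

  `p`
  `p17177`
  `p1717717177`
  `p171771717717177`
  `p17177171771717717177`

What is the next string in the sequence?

Each term is the previous one with 17177 appended.
Applying this once more to p17177171771717717177:

p1717717177171771717717177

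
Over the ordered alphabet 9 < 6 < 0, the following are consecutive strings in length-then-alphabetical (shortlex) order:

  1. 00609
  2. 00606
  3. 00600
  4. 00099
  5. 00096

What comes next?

00090

Find the rightmost character of 00096 below 0, bump it to the next letter, and reset everything to its right to 9.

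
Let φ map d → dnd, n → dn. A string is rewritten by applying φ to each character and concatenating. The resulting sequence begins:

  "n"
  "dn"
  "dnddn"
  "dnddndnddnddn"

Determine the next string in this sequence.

Rewriting the 13 symbols of dnddndnddnddn one by one yields dnd dn dnd dnd dn dnd dn dnd dnd dn dnd dnd dn; concatenated:

dnddndnddnddndnddndnddnddndnddnddn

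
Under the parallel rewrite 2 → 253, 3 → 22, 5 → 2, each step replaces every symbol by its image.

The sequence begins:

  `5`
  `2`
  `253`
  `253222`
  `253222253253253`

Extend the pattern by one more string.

253222253253253253222253222253222

Replace each of the 15 characters of 253222253253253 in place — 253 2 22 253 253 253 253 2 22 253 2 22 253 2 22 — and concatenate.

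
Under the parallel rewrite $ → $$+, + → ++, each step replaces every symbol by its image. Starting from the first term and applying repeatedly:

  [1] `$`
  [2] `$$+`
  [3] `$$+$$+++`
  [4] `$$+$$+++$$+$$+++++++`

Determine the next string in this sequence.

$$+$$+++$$+$$+++++++$$+$$+++$$+$$+++++++++++++++

φ($$+$$+++$$+$$+++++++) expands symbol-by-symbol to $$+ $$+ ++ $$+ $$+ ++ ++ ++ $$+ $$+ ++ $$+ $$+ ++ ++ ++ ++ ++ ++ ++; joining the 20 pieces gives the next term.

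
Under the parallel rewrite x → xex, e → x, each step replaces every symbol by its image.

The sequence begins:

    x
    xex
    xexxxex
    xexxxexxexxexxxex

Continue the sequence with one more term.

Rewriting the 17 symbols of xexxxexxexxexxxex one by one yields xex x xex xex xex x xex xex x xex xex x xex xex xex x xex; concatenated:

xexxxexxexxexxxexxexxxexxexxxexxexxexxxex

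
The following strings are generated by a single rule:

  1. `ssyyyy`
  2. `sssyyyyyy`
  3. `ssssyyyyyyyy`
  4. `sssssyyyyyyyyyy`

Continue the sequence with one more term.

Each string has the form s^{n} y^{2n}, where the shown terms are n = 2, 3, 4, 5.
At n = 6 the blocks have lengths 6, 12.

ssssssyyyyyyyyyyyy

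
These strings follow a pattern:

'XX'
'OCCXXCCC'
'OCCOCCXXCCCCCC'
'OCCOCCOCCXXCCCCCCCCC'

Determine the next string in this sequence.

OCCOCCOCCOCCXXCCCCCCCCCCCC

s(k+1) = OCC·s(k)·CCC, so each term gains OCC as a prefix and CCC as a suffix.
One more step from OCCOCCOCCXXCCCCCCCCC gives the answer.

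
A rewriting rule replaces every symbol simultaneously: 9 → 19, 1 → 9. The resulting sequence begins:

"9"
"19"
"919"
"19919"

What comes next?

91919919

Rewriting each symbol of 19919: 1→9, 9→19, 9→19, 1→9, 9→19, which concatenates to 9 19 19 9 19.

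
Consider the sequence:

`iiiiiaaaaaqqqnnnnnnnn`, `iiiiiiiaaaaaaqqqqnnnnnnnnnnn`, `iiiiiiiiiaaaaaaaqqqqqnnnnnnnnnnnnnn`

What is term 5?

Reading off run lengths: i runs 5, 7, 9; a runs 5, 6, 7; q runs 3, 4, 5; n runs 8, 11, 14 — each is linear in n, where the shown terms are n = 2, 3, 4.
For term 5, n = 6, so the run lengths are 13, 9, 7, 20.

iiiiiiiiiiiiiaaaaaaaaaqqqqqqqnnnnnnnnnnnnnnnnnnnn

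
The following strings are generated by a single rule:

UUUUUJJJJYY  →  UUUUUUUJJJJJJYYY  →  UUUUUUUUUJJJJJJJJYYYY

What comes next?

Term n consists of 2n+1 U's, followed by 2n J's, followed by n Y's, where the shown terms are n = 2, 3, 4.
For the next term, n = 5, so the run lengths are 11, 10, 5.

UUUUUUUUUUUJJJJJJJJJJYYYYY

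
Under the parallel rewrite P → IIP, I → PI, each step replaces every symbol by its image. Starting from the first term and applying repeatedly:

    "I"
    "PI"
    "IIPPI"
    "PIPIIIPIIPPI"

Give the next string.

IIPPIIIPPIPIPIIIPPIPIIIPIIPPI

Rewriting each symbol of PIPIIIPIIPPI: P→IIP, I→PI, P→IIP, I→PI, I→PI, I→PI, P→IIP, I→PI, I→PI, P→IIP, P→IIP, I→PI, which concatenates to IIP PI IIP PI PI PI IIP PI PI IIP IIP PI.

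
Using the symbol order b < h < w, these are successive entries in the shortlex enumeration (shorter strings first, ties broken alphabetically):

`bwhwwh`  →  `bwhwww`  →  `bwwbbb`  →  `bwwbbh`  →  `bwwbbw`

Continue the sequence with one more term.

bwwbhb

The successor of bwwbbw increments the rightmost position that isn't already w and resets every position after it to b.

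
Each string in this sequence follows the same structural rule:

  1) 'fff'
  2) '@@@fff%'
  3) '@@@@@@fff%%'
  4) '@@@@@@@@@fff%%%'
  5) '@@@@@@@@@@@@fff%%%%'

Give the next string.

Each term wraps the previous one in @@@ on the left and % on the right.
Applying this once more to @@@@@@@@@@@@fff%%%%:

@@@@@@@@@@@@@@@fff%%%%%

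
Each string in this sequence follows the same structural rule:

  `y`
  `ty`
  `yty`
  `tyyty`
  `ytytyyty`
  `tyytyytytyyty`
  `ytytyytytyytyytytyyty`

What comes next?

This is a Fibonacci-style word recurrence s(k) = s(k−2)·s(k−1): e.g. y·ty = yty.
So term 8 is tyytyytytyyty·ytytyytytyytyytytyyty.

tyytyytytyytyytytyytytyytyytytyyty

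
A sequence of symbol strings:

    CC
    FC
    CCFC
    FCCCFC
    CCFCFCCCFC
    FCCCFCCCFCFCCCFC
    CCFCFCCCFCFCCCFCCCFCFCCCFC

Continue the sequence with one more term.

FCCCFCCCFCFCCCFCCCFCFCCCFCFCCCFCCCFCFCCCFC

Each term (from the third on) is the two preceding terms concatenated in order: term 3 = CC·FC = CCFC.
Continuing: FCCCFCCCFCFCCCFC · CCFCFCCCFCFCCCFCCCFCFCCCFC gives term 8.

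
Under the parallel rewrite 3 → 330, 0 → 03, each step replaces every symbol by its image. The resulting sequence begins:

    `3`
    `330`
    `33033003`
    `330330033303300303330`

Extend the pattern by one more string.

Rewriting the 21 symbols of 330330033303300303330 one by one yields 330 330 03 330 330 03 03 330 330 330 03 330 330 03 03 330 03 330 330 330 03; concatenated:

3303300333033003033303303300333033003033300333033033003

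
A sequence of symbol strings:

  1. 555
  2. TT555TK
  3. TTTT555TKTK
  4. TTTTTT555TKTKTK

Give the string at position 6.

TTTTTTTTTT555TKTKTKTKTK

Each term wraps the previous one in TT on the left and TK on the right.
From TTTTTT555TKTKTK, 2 further steps: TTTTTT555TKTKTK → TTTTTTTT555TKTKTKTK → (answer).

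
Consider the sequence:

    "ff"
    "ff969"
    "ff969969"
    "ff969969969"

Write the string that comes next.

The strings grow by a fixed suffix 969 each time.
Applying this once more to ff969969969:

ff969969969969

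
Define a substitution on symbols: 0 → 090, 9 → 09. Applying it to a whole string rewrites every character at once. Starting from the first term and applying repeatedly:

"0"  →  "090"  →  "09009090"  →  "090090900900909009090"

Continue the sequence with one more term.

Applying the rule to each of the 21 symbols of 090090900900909009090 gives the pieces 090 09 090 090 09 090 09 090 090 09 090 090 09 090 09 090 090 09 090 09 090, which concatenate to the answer.

0900909009009090090900900909009009090090900900909009090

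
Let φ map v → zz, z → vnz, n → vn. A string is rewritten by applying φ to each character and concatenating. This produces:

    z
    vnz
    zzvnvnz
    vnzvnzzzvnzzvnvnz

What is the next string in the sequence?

zzvnvnzzzvnvnzvnzvnzzzvnvnzvnzzzvnzzvnvnz

φ(vnzvnzzzvnzzvnvnz) expands symbol-by-symbol to zz vn vnz zz vn vnz vnz vnz zz vn vnz vnz zz vn zz vn vnz; joining the 17 pieces gives the next term.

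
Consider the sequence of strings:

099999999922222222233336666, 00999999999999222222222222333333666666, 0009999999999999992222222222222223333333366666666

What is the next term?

Term n consists of n-1 0's, followed by 3n+3 9's, followed by 3n+3 2's, followed by 2n 3's, followed by 2n 6's, where the shown terms are n = 2, 3, 4.
At n = 5 the blocks have lengths 4, 18, 18, 10, 10.

000099999999999999999922222222222222222233333333336666666666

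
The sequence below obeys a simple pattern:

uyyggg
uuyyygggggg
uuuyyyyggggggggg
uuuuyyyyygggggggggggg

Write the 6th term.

Each string has the form u^{n} y^{n+1} g^{3n} (n = 1, 2, …).
At n = 6 the blocks have lengths 6, 7, 18.

uuuuuuyyyyyyygggggggggggggggggg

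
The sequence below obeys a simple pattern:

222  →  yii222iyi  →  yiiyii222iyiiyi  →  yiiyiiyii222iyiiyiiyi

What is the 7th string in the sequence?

yiiyiiyiiyiiyiiyii222iyiiyiiyiiyiiyiiyi

Every step adds yii to the front and iyi to the end of the previous string.
From yiiyiiyii222iyiiyiiyi, 3 further steps: yiiyiiyii222iyiiyiiyi → yiiyiiyiiyii222iyiiyiiyiiyi → yiiyiiyiiyiiyii222iyiiyiiyiiyiiyi → (answer).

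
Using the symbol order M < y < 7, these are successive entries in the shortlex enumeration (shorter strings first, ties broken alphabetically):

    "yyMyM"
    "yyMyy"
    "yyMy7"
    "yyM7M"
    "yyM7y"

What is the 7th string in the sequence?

Stepping forward 2 times from yyM7y: yyM7y → yyM77, then the target.

yyyMM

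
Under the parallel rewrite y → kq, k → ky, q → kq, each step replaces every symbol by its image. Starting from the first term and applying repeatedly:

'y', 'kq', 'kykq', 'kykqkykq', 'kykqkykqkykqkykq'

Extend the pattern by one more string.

Rewriting the 16 symbols of kykqkykqkykqkykq one by one yields ky kq ky kq ky kq ky kq ky kq ky kq ky kq ky kq; concatenated:

kykqkykqkykqkykqkykqkykqkykqkykq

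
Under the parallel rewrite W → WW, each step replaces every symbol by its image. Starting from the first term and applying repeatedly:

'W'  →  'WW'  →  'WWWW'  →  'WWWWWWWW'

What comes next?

Apply φ to WWWWWWWW symbol by symbol: W→WW, W→WW, W→WW, W→WW, W→WW, W→WW, W→WW, W→WW; joined: WW WW WW WW WW WW WW WW.

WWWWWWWWWWWWWWWW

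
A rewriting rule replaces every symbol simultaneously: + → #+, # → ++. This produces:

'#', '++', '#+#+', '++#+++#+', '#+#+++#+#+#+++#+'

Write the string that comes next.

Rewriting the 16 symbols of #+#+++#+#+#+++#+ one by one yields ++ #+ ++ #+ #+ #+ ++ #+ ++ #+ ++ #+ #+ #+ ++ #+; concatenated:

++#+++#+#+#+++#+++#+++#+#+#+++#+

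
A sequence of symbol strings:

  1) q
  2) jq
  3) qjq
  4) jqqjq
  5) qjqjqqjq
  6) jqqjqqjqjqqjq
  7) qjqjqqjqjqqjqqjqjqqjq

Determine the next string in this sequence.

jqqjqqjqjqqjqqjqjqqjqjqqjqqjqjqqjq

Each term (from the third on) is the two preceding terms concatenated in order: term 3 = q·jq = qjq.
The next term joins jqqjqqjqjqqjq and qjqjqqjqjqqjqqjqjqqjq.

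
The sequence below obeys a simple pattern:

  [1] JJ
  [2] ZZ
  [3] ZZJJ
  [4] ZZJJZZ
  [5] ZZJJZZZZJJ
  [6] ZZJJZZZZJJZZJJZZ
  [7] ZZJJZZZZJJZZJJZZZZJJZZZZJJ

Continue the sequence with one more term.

ZZJJZZZZJJZZJJZZZZJJZZZZJJZZJJZZZZJJZZJJZZ

Each term (from the third on) is the previous term followed by the one before it: term 3 = ZZ·JJ = ZZJJ.
So term 8 is ZZJJZZZZJJZZJJZZZZJJZZZZJJ·ZZJJZZZZJJZZJJZZ.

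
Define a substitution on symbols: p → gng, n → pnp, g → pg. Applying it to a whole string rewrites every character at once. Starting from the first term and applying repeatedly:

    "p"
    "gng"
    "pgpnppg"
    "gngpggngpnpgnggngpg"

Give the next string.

Applying the rule to each of the 19 symbols of gngpggngpnpgnggngpg gives the pieces pg pnp pg gng pg pg pnp pg gng pnp gng pg pnp pg pg pnp pg gng pg, which concatenate to the answer.

pgpnppggngpgpgpnppggngpnpgngpgpnppgpgpnppggngpg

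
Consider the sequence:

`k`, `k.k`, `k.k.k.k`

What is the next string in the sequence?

Each string is two copies of the previous one joined by '.'.
One more doubling of k.k.k.k gives the answer.

k.k.k.k.k.k.k.k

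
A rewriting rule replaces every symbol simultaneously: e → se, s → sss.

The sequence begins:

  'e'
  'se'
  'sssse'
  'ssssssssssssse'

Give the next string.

sssssssssssssssssssssssssssssssssssssssse

Applying the rule to each of the 14 symbols of ssssssssssssse gives the pieces sss sss sss sss sss sss sss sss sss sss sss sss sss se, which concatenate to the answer.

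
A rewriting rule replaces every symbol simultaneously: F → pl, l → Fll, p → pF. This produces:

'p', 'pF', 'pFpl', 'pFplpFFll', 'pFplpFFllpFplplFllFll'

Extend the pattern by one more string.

Rewriting the 21 symbols of pFplpFFllpFplplFllFll one by one yields pF pl pF Fll pF pl pl Fll Fll pF pl pF Fll pF Fll pl Fll Fll pl Fll Fll; concatenated:

pFplpFFllpFplplFllFllpFplpFFllpFFllplFllFllplFllFll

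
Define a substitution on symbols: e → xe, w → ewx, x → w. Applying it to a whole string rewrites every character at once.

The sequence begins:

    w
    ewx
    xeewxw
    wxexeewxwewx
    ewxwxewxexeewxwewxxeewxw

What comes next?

Replace each of the 24 characters of ewxwxewxexeewxwewxxeewxw in place — xe ewx w ewx w xe ewx w xe w xe xe ewx w ewx xe ewx w w xe xe ewx w ewx — and concatenate.

xeewxwewxwxeewxwxewxexeewxwewxxeewxwwxexeewxwewx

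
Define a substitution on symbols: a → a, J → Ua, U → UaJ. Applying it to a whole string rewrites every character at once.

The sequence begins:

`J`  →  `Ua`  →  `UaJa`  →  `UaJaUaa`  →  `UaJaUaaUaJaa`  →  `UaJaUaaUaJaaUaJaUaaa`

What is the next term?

Rewriting the 20 symbols of UaJaUaaUaJaaUaJaUaaa one by one yields UaJ a Ua a UaJ a a UaJ a Ua a a UaJ a Ua a UaJ a a a; concatenated:

UaJaUaaUaJaaUaJaUaaaUaJaUaaUaJaaa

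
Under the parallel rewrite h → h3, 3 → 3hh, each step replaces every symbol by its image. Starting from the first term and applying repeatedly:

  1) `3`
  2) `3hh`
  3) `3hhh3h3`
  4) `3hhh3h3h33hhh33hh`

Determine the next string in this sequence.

3hhh3h3h33hhh33hhh33hh3hhh3h3h33hh3hhh3h3

Applying the rule to each of the 17 symbols of 3hhh3h3h33hhh33hh gives the pieces 3hh h3 h3 h3 3hh h3 3hh h3 3hh 3hh h3 h3 h3 3hh 3hh h3 h3, which concatenate to the answer.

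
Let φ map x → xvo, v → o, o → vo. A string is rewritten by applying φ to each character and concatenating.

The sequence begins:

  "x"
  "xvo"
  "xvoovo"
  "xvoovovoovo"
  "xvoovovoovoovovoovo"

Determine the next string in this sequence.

xvoovovoovoovovoovovoovoovovoovo

Replace each of the 19 characters of xvoovovoovoovovoovo in place — xvo o vo vo o vo o vo vo o vo vo o vo o vo vo o vo — and concatenate.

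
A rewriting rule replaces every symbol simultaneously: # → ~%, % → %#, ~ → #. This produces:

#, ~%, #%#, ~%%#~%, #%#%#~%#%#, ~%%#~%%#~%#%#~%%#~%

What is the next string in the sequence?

Rewriting the 19 symbols of ~%%#~%%#~%#%#~%%#~% one by one yields # %# %# ~% # %# %# ~% # %# ~% %# ~% # %# %# ~% # %#; concatenated:

#%#%#~%#%#%#~%#%#~%%#~%#%#%#~%#%#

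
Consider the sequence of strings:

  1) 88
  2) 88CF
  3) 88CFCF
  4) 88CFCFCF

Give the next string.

88CFCFCFCF

Each term is the previous one with CF appended.
So the next term is 88CFCFCF·CF.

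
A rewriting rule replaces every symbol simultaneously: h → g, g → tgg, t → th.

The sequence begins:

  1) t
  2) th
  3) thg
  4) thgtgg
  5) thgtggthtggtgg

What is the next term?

Applying the rule to each of the 14 symbols of thgtggthtggtgg gives the pieces th g tgg th tgg tgg th g th tgg tgg th tgg tgg, which concatenate to the answer.

thgtggthtggtggthgthtggtggthtggtgg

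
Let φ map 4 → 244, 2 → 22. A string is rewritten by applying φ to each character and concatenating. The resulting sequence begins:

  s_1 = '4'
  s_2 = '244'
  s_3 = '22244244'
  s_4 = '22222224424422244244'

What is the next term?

222222222222222442442224424422222224424422244244

Replace each of the 20 characters of 22222224424422244244 in place — 22 22 22 22 22 22 22 244 244 22 244 244 22 22 22 244 244 22 244 244 — and concatenate.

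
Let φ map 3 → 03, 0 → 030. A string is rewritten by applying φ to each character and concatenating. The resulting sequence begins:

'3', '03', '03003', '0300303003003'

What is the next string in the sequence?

Rewriting the 13 symbols of 0300303003003 one by one yields 030 03 030 030 03 030 03 030 030 03 030 030 03; concatenated:

0300303003003030030300300303003003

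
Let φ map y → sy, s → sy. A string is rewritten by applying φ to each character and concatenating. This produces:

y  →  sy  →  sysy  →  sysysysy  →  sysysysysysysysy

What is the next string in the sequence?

Applying the rule to each of the 16 symbols of sysysysysysysysy gives the pieces sy sy sy sy sy sy sy sy sy sy sy sy sy sy sy sy, which concatenate to the answer.

sysysysysysysysysysysysysysysysy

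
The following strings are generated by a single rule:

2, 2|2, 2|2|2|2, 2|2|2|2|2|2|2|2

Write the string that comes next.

2|2|2|2|2|2|2|2|2|2|2|2|2|2|2|2

s(k+1) = s(k)·|·s(k) — each term doubles the last with '|' between the halves.
One more doubling of 2|2|2|2|2|2|2|2 gives the answer.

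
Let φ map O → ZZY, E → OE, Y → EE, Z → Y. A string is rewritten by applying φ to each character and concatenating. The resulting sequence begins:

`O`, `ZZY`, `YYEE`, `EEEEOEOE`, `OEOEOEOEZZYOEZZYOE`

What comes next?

ZZYOEZZYOEZZYOEZZYOEYYEEZZYOEYYEEZZYOE

Applying the rule to each of the 18 symbols of OEOEOEOEZZYOEZZYOE gives the pieces ZZY OE ZZY OE ZZY OE ZZY OE Y Y EE ZZY OE Y Y EE ZZY OE, which concatenate to the answer.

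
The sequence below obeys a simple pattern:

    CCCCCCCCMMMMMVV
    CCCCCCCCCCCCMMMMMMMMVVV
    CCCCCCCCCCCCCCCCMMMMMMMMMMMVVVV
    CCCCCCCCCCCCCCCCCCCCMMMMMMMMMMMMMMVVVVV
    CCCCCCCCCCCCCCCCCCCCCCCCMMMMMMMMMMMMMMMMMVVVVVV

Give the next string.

The n-th term is 4n C's then 3n-1 M's then n V's, where the shown terms are n = 2, 3, 4, 5, 6.
At n = 7 the blocks have lengths 28, 20, 7.

CCCCCCCCCCCCCCCCCCCCCCCCCCCCMMMMMMMMMMMMMMMMMMMMVVVVVVV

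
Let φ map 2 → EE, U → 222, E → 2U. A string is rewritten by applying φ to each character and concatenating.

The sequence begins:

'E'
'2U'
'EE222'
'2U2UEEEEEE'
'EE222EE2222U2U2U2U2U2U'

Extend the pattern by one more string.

2U2UEEEEEE2U2UEEEEEEEE222EE222EE222EE222EE222EE222

Replace each of the 22 characters of EE222EE2222U2U2U2U2U2U in place — 2U 2U EE EE EE 2U 2U EE EE EE EE 222 EE 222 EE 222 EE 222 EE 222 EE 222 — and concatenate.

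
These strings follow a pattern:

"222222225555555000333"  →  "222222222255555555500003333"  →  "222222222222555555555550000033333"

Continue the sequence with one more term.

222222222222225555555555555000000333333

Reading off run lengths: 2 runs 8, 10, 12; 5 runs 7, 9, 11; 0 runs 3, 4, 5; 3 runs 3, 4, 5 — each is linear in n, where the shown terms are n = 3, 4, 5.
Setting n = 6 gives 14, 13, 6, 6 characters in each block.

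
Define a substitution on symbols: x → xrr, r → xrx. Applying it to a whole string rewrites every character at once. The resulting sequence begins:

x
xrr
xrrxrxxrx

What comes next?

xrrxrxxrxxrrxrxxrrxrrxrxxrr

Rewriting each symbol of xrrxrxxrx: x→xrr, r→xrx, r→xrx, x→xrr, r→xrx, x→xrr, x→xrr, r→xrx, x→xrr, which concatenates to xrr xrx xrx xrr xrx xrr xrr xrx xrr.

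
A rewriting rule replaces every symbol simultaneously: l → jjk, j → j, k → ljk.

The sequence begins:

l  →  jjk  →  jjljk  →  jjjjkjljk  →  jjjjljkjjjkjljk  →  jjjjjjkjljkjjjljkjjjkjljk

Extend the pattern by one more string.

Rewriting the 25 symbols of jjjjjjkjljkjjjljkjjjkjljk one by one yields j j j j j j ljk j jjk j ljk j j j jjk j ljk j j j ljk j jjk j ljk; concatenated:

jjjjjjljkjjjkjljkjjjjjkjljkjjjljkjjjkjljk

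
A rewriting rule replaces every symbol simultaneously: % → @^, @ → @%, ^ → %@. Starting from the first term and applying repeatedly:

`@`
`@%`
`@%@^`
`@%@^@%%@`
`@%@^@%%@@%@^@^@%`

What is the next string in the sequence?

Rewriting the 16 symbols of @%@^@%%@@%@^@^@% one by one yields @% @^ @% %@ @% @^ @^ @% @% @^ @% %@ @% %@ @% @^; concatenated:

@%@^@%%@@%@^@^@%@%@^@%%@@%%@@%@^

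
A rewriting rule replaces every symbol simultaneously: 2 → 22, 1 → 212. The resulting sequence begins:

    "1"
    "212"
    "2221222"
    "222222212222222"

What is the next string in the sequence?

Applying the rule to each of the 15 symbols of 222222212222222 gives the pieces 22 22 22 22 22 22 22 212 22 22 22 22 22 22 22, which concatenate to the answer.

2222222222222221222222222222222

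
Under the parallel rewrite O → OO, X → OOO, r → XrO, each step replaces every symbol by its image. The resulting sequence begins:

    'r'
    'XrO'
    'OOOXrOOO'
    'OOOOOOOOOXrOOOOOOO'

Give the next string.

Rewriting the 18 symbols of OOOOOOOOOXrOOOOOOO one by one yields OO OO OO OO OO OO OO OO OO OOO XrO OO OO OO OO OO OO OO; concatenated:

OOOOOOOOOOOOOOOOOOOOOXrOOOOOOOOOOOOOOO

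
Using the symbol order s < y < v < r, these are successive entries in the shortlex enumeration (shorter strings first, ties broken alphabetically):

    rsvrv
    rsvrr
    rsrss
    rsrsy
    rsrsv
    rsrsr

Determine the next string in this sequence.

rsrys

Treat rsrsr as a base-4 numeral over the given alphabet and add one, carrying through any trailing r's.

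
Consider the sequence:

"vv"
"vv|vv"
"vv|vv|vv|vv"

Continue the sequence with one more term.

vv|vv|vv|vv|vv|vv|vv|vv

Every step duplicates the string with '|' between the halves.
So the next term is two copies of vv|vv|vv|vv with '|' between the halves.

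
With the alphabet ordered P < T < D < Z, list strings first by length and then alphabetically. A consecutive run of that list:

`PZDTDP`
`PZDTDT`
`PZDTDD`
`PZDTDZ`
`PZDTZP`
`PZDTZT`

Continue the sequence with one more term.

PZDTZD

Find the rightmost character of PZDTZT below Z, bump it to the next letter, and reset everything to its right to P.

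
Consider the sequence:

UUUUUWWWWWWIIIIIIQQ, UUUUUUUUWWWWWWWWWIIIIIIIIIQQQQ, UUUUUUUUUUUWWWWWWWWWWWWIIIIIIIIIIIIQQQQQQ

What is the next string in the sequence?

Each string has the form U^{3n+2} W^{3n+3} I^{3n+3} Q^{2n} (n = 1, 2, …).
At n = 4 the blocks have lengths 14, 15, 15, 8.

UUUUUUUUUUUUUUWWWWWWWWWWWWWWWIIIIIIIIIIIIIIIQQQQQQQQ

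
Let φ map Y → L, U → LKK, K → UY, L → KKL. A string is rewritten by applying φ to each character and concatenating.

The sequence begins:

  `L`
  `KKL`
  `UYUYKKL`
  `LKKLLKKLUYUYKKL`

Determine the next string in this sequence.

Rewriting the 15 symbols of LKKLLKKLUYUYKKL one by one yields KKL UY UY KKL KKL UY UY KKL LKK L LKK L UY UY KKL; concatenated:

KKLUYUYKKLKKLUYUYKKLLKKLLKKLUYUYKKL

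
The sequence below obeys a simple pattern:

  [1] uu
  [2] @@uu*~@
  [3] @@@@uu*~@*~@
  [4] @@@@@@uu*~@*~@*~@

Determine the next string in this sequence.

@@@@@@@@uu*~@*~@*~@*~@

s(k+1) = @@·s(k)·*~@, so each term gains @@ as a prefix and *~@ as a suffix.
So the next term is @@·@@@@@@uu*~@*~@*~@·*~@.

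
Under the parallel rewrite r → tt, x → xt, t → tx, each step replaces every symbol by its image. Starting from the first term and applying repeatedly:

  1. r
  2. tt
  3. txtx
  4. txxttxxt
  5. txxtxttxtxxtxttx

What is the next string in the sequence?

txxtxttxxttxtxxttxxtxttxxttxtxxt

Replace each of the 16 characters of txxtxttxtxxtxttx in place — tx xt xt tx xt tx tx xt tx xt xt tx xt tx tx xt — and concatenate.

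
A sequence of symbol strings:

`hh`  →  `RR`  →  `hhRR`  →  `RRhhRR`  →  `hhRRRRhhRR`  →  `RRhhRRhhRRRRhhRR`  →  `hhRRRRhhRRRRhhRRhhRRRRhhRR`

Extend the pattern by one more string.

This is a Fibonacci-style word recurrence s(k) = s(k−2)·s(k−1): e.g. hh·RR = hhRR.
The next term joins RRhhRRhhRRRRhhRR and hhRRRRhhRRRRhhRRhhRRRRhhRR.

RRhhRRhhRRRRhhRRhhRRRRhhRRRRhhRRhhRRRRhhRR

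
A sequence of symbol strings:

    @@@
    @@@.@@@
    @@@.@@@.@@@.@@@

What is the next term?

s(k+1) = s(k)·.·s(k) — each term doubles the last with '.' between the halves.
Doubling @@@.@@@.@@@.@@@ with '.' between the halves:

@@@.@@@.@@@.@@@.@@@.@@@.@@@.@@@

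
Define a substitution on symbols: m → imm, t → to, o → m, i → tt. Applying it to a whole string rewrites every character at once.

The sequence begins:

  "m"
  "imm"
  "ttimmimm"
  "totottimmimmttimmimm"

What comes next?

tomtomtotottimmimmttimmimmtotottimmimmttimmimm

φ(totottimmimmttimmimm) expands symbol-by-symbol to to m to m to to tt imm imm tt imm imm to to tt imm imm tt imm imm; joining the 20 pieces gives the next term.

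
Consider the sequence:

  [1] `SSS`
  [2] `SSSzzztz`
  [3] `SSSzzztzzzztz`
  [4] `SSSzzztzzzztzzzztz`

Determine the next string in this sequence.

Every step adds zzztz to the end: s(k+1) = s(k)·zzztz.
Applying this once more to SSSzzztzzzztzzzztz:

SSSzzztzzzztzzzztzzzztz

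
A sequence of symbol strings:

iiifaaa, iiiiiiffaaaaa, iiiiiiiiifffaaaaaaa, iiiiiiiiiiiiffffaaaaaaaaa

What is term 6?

iiiiiiiiiiiiiiiiiiffffffaaaaaaaaaaaaa

Reading off run lengths: i runs 3, 6, 9, 12; f runs 1, 2, 3, 4; a runs 3, 5, 7, 9 — each is linear in n (n = 1, 2, …).
At n = 6 the blocks have lengths 18, 6, 13.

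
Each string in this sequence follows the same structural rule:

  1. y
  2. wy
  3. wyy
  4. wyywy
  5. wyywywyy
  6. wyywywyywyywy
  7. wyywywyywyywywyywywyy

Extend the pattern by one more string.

From term 3 onward, concatenate the last term with the second-to-last: wy·y = wyy, wyy·wy = wyywy, …
Continuing: wyywywyywyywywyywywyy · wyywywyywyywy gives term 8.

wyywywyywyywywyywywyywyywywyywyywy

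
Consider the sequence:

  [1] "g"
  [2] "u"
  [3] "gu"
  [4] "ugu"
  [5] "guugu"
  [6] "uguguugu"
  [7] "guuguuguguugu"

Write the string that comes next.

uguguuguguuguuguguugu

Each term (from the third on) is the two preceding terms concatenated in order: term 3 = g·u = gu.
Continuing: uguguugu · guuguuguguugu gives term 8.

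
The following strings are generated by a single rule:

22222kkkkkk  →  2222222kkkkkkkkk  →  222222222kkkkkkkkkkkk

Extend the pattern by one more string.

22222222222kkkkkkkkkkkkkkk

Reading off run lengths: 2 runs 5, 7, 9; k runs 6, 9, 12 — each is linear in n, where the shown terms are n = 2, 3, 4.
At n = 5 the blocks have lengths 11, 15.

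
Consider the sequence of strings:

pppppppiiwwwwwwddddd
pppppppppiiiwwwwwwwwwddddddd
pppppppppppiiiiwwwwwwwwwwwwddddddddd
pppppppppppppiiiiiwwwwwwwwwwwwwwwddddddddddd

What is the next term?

Reading off run lengths: p runs 7, 9, 11, 13; i runs 2, 3, 4, 5; w runs 6, 9, 12, 15; d runs 5, 7, 9, 11 — each is linear in n, where the shown terms are n = 2, 3, 4, 5.
At n = 6 the blocks have lengths 15, 6, 18, 13.

pppppppppppppppiiiiiiwwwwwwwwwwwwwwwwwwddddddddddddd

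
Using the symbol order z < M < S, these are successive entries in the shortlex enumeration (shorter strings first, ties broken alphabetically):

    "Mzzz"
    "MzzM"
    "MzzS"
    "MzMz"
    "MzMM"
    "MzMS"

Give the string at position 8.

Continuing the enumeration 2 steps past MzMS: MzMS → MzSz → (answer).

MzSM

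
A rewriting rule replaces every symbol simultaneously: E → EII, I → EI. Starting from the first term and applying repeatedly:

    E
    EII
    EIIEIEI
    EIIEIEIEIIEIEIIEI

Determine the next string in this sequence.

EIIEIEIEIIEIEIIEIEIIEIEIEIIEIEIIEIEIEIIEI

φ(EIIEIEIEIIEIEIIEI) expands symbol-by-symbol to EII EI EI EII EI EII EI EII EI EI EII EI EII EI EI EII EI; joining the 17 pieces gives the next term.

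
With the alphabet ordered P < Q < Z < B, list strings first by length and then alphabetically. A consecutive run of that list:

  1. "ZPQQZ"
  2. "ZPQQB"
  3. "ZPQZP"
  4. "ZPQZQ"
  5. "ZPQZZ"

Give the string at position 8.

ZPQBQ

Advancing 3 positions from ZPQZZ through ZPQZZ → ZPQZB → ZPQBP reaches term 8.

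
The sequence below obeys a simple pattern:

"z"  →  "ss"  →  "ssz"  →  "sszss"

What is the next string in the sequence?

This is a Fibonacci-style word recurrence s(k) = s(k−1)·s(k−2): e.g. ss·z = ssz.
The next term joins sszss and ssz.

sszssssz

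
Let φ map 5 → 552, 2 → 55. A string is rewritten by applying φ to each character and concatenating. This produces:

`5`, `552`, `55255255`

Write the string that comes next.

Apply φ to 55255255 symbol by symbol: 5→552, 5→552, 2→55, 5→552, 5→552, 2→55, 5→552, 5→552; joined: 552 552 55 552 552 55 552 552.

5525525555255255552552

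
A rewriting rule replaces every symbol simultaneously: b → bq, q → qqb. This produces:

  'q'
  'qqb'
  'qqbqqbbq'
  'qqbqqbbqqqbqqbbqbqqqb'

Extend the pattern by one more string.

Rewriting the 21 symbols of qqbqqbbqqqbqqbbqbqqqb one by one yields qqb qqb bq qqb qqb bq bq qqb qqb qqb bq qqb qqb bq bq qqb bq qqb qqb qqb bq; concatenated:

qqbqqbbqqqbqqbbqbqqqbqqbqqbbqqqbqqbbqbqqqbbqqqbqqbqqbbq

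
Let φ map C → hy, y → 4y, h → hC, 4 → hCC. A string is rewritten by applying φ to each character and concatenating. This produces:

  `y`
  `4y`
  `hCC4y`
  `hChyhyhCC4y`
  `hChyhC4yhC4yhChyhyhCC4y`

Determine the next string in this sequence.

Rewriting the 23 symbols of hChyhC4yhC4yhChyhyhCC4y one by one yields hC hy hC 4y hC hy hCC 4y hC hy hCC 4y hC hy hC 4y hC 4y hC hy hy hCC 4y; concatenated:

hChyhC4yhChyhCC4yhChyhCC4yhChyhC4yhC4yhChyhyhCC4y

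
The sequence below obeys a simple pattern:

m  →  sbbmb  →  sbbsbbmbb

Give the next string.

Every step adds sbb to the front and b to the end of the previous string.
So the next term is sbb·sbbsbbmbb·b.

sbbsbbsbbmbbb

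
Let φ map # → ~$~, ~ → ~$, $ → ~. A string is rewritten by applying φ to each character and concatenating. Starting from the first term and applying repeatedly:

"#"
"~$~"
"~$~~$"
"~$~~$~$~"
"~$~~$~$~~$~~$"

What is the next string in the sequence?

Applying the rule to each of the 13 symbols of ~$~~$~$~~$~~$ gives the pieces ~$ ~ ~$ ~$ ~ ~$ ~ ~$ ~$ ~ ~$ ~$ ~, which concatenate to the answer.

~$~~$~$~~$~~$~$~~$~$~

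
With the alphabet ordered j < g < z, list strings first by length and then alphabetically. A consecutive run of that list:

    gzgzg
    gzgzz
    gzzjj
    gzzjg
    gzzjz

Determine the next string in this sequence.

Treat gzzjz as a base-3 numeral over the given alphabet and add one, carrying through any trailing z's.

gzzgj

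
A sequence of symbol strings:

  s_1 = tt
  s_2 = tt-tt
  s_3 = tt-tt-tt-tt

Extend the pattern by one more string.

tt-tt-tt-tt-tt-tt-tt-tt

s(k+1) = s(k)·-·s(k) — each term doubles the last with '-' between the halves.
So the next term is two copies of tt-tt-tt-tt with '-' between the halves.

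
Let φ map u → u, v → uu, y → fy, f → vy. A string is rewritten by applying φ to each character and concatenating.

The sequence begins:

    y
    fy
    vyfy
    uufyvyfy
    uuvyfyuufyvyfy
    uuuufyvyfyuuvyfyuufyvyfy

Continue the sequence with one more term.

uuuuvyfyuufyvyfyuuuufyvyfyuuvyfyuufyvyfy

φ(uuuufyvyfyuuvyfyuufyvyfy) expands symbol-by-symbol to u u u u vy fy uu fy vy fy u u uu fy vy fy u u vy fy uu fy vy fy; joining the 24 pieces gives the next term.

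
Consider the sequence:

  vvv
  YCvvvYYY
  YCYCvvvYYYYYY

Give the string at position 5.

YCYCYCYCvvvYYYYYYYYYYYY

Each term wraps the previous one in YC on the left and YYY on the right.
From YCYCvvvYYYYYY, 2 further steps: YCYCvvvYYYYYY → YCYCYCvvvYYYYYYYYY → (answer).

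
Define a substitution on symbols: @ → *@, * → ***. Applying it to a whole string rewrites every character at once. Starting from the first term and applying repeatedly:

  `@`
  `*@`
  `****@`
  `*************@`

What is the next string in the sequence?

Applying the rule to each of the 14 symbols of *************@ gives the pieces *** *** *** *** *** *** *** *** *** *** *** *** *** *@, which concatenate to the answer.

****************************************@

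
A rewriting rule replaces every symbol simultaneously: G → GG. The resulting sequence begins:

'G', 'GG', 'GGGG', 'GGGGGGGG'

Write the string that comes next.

GGGGGGGGGGGGGGGG

Rewriting each symbol of GGGGGGGG: G→GG, G→GG, G→GG, G→GG, G→GG, G→GG, G→GG, G→GG, which concatenates to GG GG GG GG GG GG GG GG.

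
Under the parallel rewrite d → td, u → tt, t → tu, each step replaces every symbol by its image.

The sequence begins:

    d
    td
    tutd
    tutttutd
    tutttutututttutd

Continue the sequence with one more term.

Rewriting the 16 symbols of tutttutututttutd one by one yields tu tt tu tu tu tt tu tt tu tt tu tu tu tt tu td; concatenated:

tutttutututttutttutttutututttutd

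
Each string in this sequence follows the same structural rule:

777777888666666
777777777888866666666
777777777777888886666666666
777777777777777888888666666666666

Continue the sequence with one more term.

777777777777777777888888866666666666666

The n-th term is 3n 7's then n+1 8's then 2n+2 6's, where the shown terms are n = 2, 3, 4, 5.
Setting n = 6 gives 18, 7, 14 characters in each block.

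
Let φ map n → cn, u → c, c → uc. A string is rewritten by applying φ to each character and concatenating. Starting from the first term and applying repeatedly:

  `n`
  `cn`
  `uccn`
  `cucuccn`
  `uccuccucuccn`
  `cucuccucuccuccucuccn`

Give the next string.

Replace each of the 20 characters of cucuccucuccuccucuccn in place — uc c uc c uc uc c uc c uc uc c uc uc c uc c uc uc cn — and concatenate.

uccuccucuccuccucuccucuccuccucuccn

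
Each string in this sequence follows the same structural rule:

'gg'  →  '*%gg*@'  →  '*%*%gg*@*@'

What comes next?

*%*%*%gg*@*@*@

s(k+1) = *%·s(k)·*@, so each term gains *% as a prefix and *@ as a suffix.
One more step from *%*%gg*@*@ gives the answer.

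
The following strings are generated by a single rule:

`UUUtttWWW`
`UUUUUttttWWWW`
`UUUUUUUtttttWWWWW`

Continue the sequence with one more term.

UUUUUUUUUttttttWWWWWW

The n-th term is 2n-1 U's then n+1 t's then n+1 W's, where the shown terms are n = 2, 3, 4.
For the next term, n = 5, so the run lengths are 9, 6, 6.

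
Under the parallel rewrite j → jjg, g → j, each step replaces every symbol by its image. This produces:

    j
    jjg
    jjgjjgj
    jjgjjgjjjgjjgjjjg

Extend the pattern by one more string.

Rewriting the 17 symbols of jjgjjgjjjgjjgjjjg one by one yields jjg jjg j jjg jjg j jjg jjg jjg j jjg jjg j jjg jjg jjg j; concatenated:

jjgjjgjjjgjjgjjjgjjgjjgjjjgjjgjjjgjjgjjgj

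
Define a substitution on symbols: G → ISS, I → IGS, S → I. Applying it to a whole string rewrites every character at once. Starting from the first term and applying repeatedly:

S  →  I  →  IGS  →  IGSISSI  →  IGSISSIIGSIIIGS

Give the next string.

φ(IGSISSIIGSIIIGS) expands symbol-by-symbol to IGS ISS I IGS I I IGS IGS ISS I IGS IGS IGS ISS I; joining the 15 pieces gives the next term.

IGSISSIIGSIIIGSIGSISSIIGSIGSIGSISSI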